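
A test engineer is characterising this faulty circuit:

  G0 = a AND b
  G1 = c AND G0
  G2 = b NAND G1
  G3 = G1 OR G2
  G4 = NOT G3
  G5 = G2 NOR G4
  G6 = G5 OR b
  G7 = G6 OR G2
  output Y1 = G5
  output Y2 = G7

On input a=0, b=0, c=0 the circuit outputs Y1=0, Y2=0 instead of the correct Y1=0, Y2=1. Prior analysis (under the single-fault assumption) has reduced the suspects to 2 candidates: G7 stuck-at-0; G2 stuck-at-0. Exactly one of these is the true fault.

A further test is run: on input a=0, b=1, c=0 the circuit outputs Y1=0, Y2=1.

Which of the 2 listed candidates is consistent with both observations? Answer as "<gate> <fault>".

G2 stuck-at-0

Evaluate each candidate on input a=0, b=1, c=0:
  G7 stuck-at-0: G0=0, G1=0, G2=1, G3=1, G4=0, G5=0, G6=1, G7=0 [stuck-at-0] → Y1=0, Y2=0 — eliminated
  G2 stuck-at-0: G0=0, G1=0, G2=0 [stuck-at-0], G3=0, G4=1, G5=0, G6=1, G7=1 → Y1=0, Y2=1 — matches
Only G2 stuck-at-0 reproduces the observed Y1=0, Y2=1.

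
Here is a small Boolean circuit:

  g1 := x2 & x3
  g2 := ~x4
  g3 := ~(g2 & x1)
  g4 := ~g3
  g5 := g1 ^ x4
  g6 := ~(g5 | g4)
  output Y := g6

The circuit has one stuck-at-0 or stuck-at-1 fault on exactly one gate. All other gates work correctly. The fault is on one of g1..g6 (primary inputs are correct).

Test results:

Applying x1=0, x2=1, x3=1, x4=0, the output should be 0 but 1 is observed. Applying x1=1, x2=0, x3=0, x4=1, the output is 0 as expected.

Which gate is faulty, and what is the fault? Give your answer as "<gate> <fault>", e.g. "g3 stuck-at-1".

g1 stuck-at-0

Fault-free values for test 1 (x1=0, x2=1, x3=1, x4=0): g1=1, g2=1, g3=1, g4=0, g5=1, g6=0, giving Y=0. Observed 1.
Test 1: faults giving observed 1 are {g1 stuck-at-0, g5 stuck-at-0, g6 stuck-at-1}.
Test 2 (x1=1, x2=0, x3=0, x4=1): fault-free g1=0, g2=0, g3=1, g4=0, g5=1, g6=0 → 0; observed 0. Eliminates g5 stuck-at-0, g6 stuck-at-1.
Only g1 stuck-at-0 is consistent with every test.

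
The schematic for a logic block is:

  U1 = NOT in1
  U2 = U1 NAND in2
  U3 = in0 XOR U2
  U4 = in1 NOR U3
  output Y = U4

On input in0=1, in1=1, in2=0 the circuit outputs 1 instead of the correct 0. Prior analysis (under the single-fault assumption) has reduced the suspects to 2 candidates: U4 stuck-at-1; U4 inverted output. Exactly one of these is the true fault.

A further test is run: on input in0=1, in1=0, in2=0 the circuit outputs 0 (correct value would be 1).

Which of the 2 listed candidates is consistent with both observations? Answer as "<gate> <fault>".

U4 inverted output

Evaluate each candidate on input in0=1, in1=0, in2=0:
  U4 stuck-at-1: U1=1, U2=1, U3=0, U4=1 [stuck-at-1] → 1 — eliminated
  U4 inverted output: U1=1, U2=1, U3=0, U4=0 [inverted output] → 0 — matches
Only U4 inverted output reproduces the observed 0.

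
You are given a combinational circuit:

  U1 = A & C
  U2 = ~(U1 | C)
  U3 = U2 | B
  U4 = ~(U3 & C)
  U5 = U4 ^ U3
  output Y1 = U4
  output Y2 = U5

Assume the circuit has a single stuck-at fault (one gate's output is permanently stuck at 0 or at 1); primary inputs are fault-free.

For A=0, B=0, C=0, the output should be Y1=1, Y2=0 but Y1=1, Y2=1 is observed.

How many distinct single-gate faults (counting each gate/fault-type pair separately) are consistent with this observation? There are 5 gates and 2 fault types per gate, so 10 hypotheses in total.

4

Fault-free: U1=0, U2=1, U3=1, U4=1, U5=0 → Y1=1, Y2=0. Observed Y1=1, Y2=1.
  U1 stuck-at-0: output Y1=1, Y2=0 ✗
  U1 stuck-at-1: output Y1=1, Y2=1 ✓
  U2 stuck-at-0: output Y1=1, Y2=1 ✓
  U2 stuck-at-1: output Y1=1, Y2=0 ✗
  U3 stuck-at-0: output Y1=1, Y2=1 ✓
  U3 stuck-at-1: output Y1=1, Y2=0 ✗
  U4 stuck-at-0: output Y1=0, Y2=1 ✗
  U4 stuck-at-1: output Y1=1, Y2=0 ✗
  U5 stuck-at-0: output Y1=1, Y2=0 ✗
  U5 stuck-at-1: output Y1=1, Y2=1 ✓
Consistent faults: {U1 stuck-at-1, U2 stuck-at-0, U3 stuck-at-0, U5 stuck-at-1} — 4 in all.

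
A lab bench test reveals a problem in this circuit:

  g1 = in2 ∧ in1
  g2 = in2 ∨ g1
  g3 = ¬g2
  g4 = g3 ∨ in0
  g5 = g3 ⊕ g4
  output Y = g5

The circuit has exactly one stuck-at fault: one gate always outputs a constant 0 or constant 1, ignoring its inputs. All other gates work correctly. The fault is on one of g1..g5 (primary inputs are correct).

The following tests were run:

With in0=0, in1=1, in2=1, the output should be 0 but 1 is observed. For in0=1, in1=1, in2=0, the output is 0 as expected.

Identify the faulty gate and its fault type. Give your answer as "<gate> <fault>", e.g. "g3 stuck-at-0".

g4 stuck-at-1

Fault-free values for test 1 (in0=0, in1=1, in2=1): g1=1, g2=1, g3=0, g4=0, g5=0, giving Y=0. Observed 1.
Test 1: faults giving observed 1 are {g4 stuck-at-1, g5 stuck-at-1}.
Test 2 (in0=1, in1=1, in2=0): fault-free g1=0, g2=0, g3=1, g4=1, g5=0 → 0; observed 0. Eliminates g5 stuck-at-1.
Only g4 stuck-at-1 is consistent with every test.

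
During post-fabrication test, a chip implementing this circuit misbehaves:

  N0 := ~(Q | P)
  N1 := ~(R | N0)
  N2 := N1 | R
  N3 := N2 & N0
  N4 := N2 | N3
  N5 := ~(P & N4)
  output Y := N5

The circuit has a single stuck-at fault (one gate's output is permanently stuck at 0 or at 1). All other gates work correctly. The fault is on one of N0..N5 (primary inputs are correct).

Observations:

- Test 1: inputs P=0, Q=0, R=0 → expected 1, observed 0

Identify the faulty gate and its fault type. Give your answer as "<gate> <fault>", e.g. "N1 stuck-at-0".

N5 stuck-at-0

Fault-free values for test 1 (P=0, Q=0, R=0): N0=1, N1=0, N2=0, N3=0, N4=0, N5=1, giving Y=1. Observed 0.
Test 1: faults giving observed 0 are {N5 stuck-at-0}.
Only N5 stuck-at-0 is consistent with every test.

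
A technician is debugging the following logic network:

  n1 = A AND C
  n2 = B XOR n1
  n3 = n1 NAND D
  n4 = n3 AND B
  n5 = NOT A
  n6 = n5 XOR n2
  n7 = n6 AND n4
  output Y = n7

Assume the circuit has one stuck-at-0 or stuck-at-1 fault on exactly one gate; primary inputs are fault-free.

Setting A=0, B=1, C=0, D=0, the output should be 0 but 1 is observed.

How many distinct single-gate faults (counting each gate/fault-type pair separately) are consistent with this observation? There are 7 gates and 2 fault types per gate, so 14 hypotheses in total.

Fault-free: n1=0, n2=1, n3=1, n4=1, n5=1, n6=0, n7=0 → 0. Observed 1.
  n1 stuck-at-0: output 0 ✗
  n1 stuck-at-1: output 1 ✓
  n2 stuck-at-0: output 1 ✓
  n2 stuck-at-1: output 0 ✗
  n3 stuck-at-0: output 0 ✗
  n3 stuck-at-1: output 0 ✗
  n4 stuck-at-0: output 0 ✗
  n4 stuck-at-1: output 0 ✗
  n5 stuck-at-0: output 1 ✓
  n5 stuck-at-1: output 0 ✗
  n6 stuck-at-0: output 0 ✗
  n6 stuck-at-1: output 1 ✓
  n7 stuck-at-0: output 0 ✗
  n7 stuck-at-1: output 1 ✓
Consistent faults: {n1 stuck-at-1, n2 stuck-at-0, n5 stuck-at-0, n6 stuck-at-1, n7 stuck-at-1} — 5 in all.

5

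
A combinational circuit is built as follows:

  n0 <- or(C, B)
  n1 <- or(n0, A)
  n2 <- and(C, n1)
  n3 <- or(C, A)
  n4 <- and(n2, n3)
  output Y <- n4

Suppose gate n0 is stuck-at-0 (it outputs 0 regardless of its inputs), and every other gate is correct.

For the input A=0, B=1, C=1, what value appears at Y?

0

Propagate with n0 forced: n0=0 [stuck-at-0], n1=0, n2=0, n3=1, n4=0.
So Y = 0. (Without the fault it would be 1.)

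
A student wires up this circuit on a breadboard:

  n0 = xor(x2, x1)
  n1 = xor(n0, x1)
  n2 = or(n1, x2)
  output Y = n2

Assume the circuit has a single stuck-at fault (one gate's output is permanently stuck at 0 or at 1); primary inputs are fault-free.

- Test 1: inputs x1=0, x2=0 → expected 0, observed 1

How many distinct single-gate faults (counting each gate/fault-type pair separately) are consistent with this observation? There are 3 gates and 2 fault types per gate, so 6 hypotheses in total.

3

Fault-free: n0=0, n1=0, n2=0 → 0. Observed 1.
  n0 stuck-at-0: output 0 ✗
  n0 stuck-at-1: output 1 ✓
  n1 stuck-at-0: output 0 ✗
  n1 stuck-at-1: output 1 ✓
  n2 stuck-at-0: output 0 ✗
  n2 stuck-at-1: output 1 ✓
Consistent faults: {n0 stuck-at-1, n1 stuck-at-1, n2 stuck-at-1} — 3 in all.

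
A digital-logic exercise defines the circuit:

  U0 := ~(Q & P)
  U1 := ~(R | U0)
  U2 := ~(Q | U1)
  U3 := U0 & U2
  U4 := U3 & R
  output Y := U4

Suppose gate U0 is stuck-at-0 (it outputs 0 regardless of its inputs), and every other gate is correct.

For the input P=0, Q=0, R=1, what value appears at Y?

0

Propagate with U0 forced: U0=0 [stuck-at-0], U1=0, U2=1, U3=0, U4=0.
So Y = 0. (Without the fault it would be 1.)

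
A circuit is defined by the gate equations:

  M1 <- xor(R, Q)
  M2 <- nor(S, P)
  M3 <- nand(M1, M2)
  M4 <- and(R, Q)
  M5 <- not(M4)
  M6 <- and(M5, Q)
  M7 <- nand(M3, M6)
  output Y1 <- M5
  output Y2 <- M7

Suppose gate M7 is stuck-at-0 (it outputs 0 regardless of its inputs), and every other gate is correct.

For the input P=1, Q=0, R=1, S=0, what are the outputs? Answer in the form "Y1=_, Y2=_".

Y1=1, Y2=0

Propagate with M7 forced: M1=1, M2=0, M3=1, M4=0, M5=1, M6=0, M7=0 [stuck-at-0].
So the outputs are Y1=1, Y2=0. (Without the fault they would be Y1=1, Y2=1.)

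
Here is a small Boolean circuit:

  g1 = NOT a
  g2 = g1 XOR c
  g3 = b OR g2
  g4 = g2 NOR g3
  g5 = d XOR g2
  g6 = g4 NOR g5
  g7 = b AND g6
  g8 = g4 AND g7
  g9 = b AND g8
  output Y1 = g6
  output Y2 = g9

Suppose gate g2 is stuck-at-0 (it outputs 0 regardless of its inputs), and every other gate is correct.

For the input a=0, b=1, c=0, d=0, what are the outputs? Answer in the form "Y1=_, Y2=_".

Propagate with g2 forced: g1=1, g2=0 [stuck-at-0], g3=1, g4=0, g5=0, g6=1, g7=1, g8=0, g9=0.
So the outputs are Y1=1, Y2=0. (Without the fault they would be Y1=0, Y2=0.)

Y1=1, Y2=0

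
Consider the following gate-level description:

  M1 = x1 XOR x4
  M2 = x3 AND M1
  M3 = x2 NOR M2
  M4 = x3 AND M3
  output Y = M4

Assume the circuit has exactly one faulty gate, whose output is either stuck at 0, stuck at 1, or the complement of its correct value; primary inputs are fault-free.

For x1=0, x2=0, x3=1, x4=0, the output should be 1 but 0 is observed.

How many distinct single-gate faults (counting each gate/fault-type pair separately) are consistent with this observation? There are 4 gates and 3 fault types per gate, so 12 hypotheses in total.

Fault-free: M1=0, M2=0, M3=1, M4=1 → 1. Observed 0.
  M1 stuck-at-0: output 1 ✗
  M1 stuck-at-1: output 0 ✓
  M1 inverted output: output 0 ✓
  M2 stuck-at-0: output 1 ✗
  M2 stuck-at-1: output 0 ✓
  M2 inverted output: output 0 ✓
  M3 stuck-at-0: output 0 ✓
  M3 stuck-at-1: output 1 ✗
  M3 inverted output: output 0 ✓
  M4 stuck-at-0: output 0 ✓
  M4 stuck-at-1: output 1 ✗
  M4 inverted output: output 0 ✓
Consistent faults: {M1 stuck-at-1, M1 inverted output, M2 stuck-at-1, M2 inverted output, M3 stuck-at-0, M3 inverted output, M4 stuck-at-0, M4 inverted output} — 8 in all.

8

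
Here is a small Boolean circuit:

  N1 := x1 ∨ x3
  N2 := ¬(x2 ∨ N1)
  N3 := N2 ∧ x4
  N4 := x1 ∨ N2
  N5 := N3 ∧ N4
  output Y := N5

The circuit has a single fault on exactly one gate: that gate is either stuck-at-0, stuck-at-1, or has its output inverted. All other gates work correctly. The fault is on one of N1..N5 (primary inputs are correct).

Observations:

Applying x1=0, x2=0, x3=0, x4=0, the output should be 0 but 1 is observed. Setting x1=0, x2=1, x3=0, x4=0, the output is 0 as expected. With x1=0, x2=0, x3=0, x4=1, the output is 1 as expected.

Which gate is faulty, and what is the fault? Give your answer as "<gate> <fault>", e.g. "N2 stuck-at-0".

N3 stuck-at-1

Fault-free values for test 1 (x1=0, x2=0, x3=0, x4=0): N1=0, N2=1, N3=0, N4=1, N5=0, giving Y=0. Observed 1.
Test 1: faults giving observed 1 are {N3 stuck-at-1, N3 inverted output, N5 stuck-at-1, N5 inverted output}.
Test 2 (x1=0, x2=1, x3=0, x4=0): fault-free N1=0, N2=0, N3=0, N4=0, N5=0 → 0; observed 0. Eliminates N5 stuck-at-1, N5 inverted output.
Test 3 (x1=0, x2=0, x3=0, x4=1): fault-free N1=0, N2=1, N3=1, N4=1, N5=1 → 1; observed 1. Eliminates N3 inverted output.
Only N3 stuck-at-1 is consistent with every test.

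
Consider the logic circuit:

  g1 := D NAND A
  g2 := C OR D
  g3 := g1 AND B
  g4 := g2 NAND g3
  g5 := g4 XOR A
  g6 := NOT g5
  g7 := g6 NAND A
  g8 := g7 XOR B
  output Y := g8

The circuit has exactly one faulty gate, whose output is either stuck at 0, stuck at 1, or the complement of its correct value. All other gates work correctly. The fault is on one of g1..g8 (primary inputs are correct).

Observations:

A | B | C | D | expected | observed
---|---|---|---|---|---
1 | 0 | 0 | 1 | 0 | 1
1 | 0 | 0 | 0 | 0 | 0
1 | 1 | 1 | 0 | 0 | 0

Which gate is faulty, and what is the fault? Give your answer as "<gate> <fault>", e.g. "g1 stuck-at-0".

Fault-free values for test 1 (A=1, B=0, C=0, D=1): g1=0, g2=1, g3=0, g4=1, g5=0, g6=1, g7=0, g8=0, giving Y=0. Observed 1.
Test 1: faults giving observed 1 are {g3 stuck-at-1, g3 inverted output, g4 stuck-at-0, g4 inverted output, g5 stuck-at-1, g5 inverted output, g6 stuck-at-0, g6 inverted output, g7 stuck-at-1, g7 inverted output, g8 stuck-at-1, g8 inverted output}.
Test 2 (A=1, B=0, C=0, D=0): fault-free g1=1, g2=0, g3=0, g4=1, g5=0, g6=1, g7=0, g8=0 → 0; observed 0. Eliminates g4 stuck-at-0, g4 inverted output, g5 stuck-at-1, g5 inverted output, g6 stuck-at-0, g6 inverted output, g7 stuck-at-1, g7 inverted output, g8 stuck-at-1, g8 inverted output.
Test 3 (A=1, B=1, C=1, D=0): fault-free g1=1, g2=1, g3=1, g4=0, g5=1, g6=0, g7=1, g8=0 → 0; observed 0. Eliminates g3 inverted output.
Only g3 stuck-at-1 is consistent with every test.

g3 stuck-at-1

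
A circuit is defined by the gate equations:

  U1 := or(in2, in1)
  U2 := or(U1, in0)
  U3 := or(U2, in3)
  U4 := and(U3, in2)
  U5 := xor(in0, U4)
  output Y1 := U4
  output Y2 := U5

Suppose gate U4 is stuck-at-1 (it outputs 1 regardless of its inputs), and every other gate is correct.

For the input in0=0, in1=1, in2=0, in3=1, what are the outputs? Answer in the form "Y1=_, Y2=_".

Y1=1, Y2=1

Propagate with U4 forced: U1=1, U2=1, U3=1, U4=1 [stuck-at-1], U5=1.
So the outputs are Y1=1, Y2=1. (Without the fault they would be Y1=0, Y2=0.)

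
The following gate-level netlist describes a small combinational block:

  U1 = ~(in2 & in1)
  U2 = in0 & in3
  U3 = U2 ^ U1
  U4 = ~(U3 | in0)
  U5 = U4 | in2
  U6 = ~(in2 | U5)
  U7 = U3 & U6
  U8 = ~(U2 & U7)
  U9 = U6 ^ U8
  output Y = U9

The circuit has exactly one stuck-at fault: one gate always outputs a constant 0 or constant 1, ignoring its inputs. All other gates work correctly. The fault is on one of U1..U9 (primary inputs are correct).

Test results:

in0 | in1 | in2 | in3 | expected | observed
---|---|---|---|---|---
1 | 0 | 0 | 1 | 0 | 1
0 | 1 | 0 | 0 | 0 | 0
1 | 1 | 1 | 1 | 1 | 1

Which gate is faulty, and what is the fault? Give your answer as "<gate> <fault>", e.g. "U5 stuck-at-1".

U3 stuck-at-1

Fault-free values for test 1 (in0=1, in1=0, in2=0, in3=1): U1=1, U2=1, U3=0, U4=0, U5=0, U6=1, U7=0, U8=1, U9=0, giving Y=0. Observed 1.
Test 1: faults giving observed 1 are {U1 stuck-at-0, U3 stuck-at-1, U4 stuck-at-1, U5 stuck-at-1, U6 stuck-at-0, U7 stuck-at-1, U8 stuck-at-0, U9 stuck-at-1}.
Test 2 (in0=0, in1=1, in2=0, in3=0): fault-free U1=1, U2=0, U3=1, U4=0, U5=0, U6=1, U7=1, U8=1, U9=0 → 0; observed 0. Eliminates U1 stuck-at-0, U4 stuck-at-1, U5 stuck-at-1, U6 stuck-at-0, U8 stuck-at-0, U9 stuck-at-1.
Test 3 (in0=1, in1=1, in2=1, in3=1): fault-free U1=0, U2=1, U3=1, U4=0, U5=1, U6=0, U7=0, U8=1, U9=1 → 1; observed 1. Eliminates U7 stuck-at-1.
Only U3 stuck-at-1 is consistent with every test.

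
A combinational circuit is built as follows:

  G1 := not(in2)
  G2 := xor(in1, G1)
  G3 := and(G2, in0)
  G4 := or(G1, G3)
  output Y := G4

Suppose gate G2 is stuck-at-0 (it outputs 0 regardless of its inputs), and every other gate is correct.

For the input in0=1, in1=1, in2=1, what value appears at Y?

Propagate with G2 forced: G1=0, G2=0 [stuck-at-0], G3=0, G4=0.
So Y = 0. (Without the fault it would be 1.)

0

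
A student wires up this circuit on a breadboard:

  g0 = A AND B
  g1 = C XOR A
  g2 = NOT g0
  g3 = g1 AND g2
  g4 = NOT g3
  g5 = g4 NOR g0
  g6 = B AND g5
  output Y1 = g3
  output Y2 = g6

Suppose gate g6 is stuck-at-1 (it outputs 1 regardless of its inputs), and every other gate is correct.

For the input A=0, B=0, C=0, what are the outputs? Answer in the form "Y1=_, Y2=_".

Propagate with g6 forced: g0=0, g1=0, g2=1, g3=0, g4=1, g5=0, g6=1 [stuck-at-1].
So the outputs are Y1=0, Y2=1. (Without the fault they would be Y1=0, Y2=0.)

Y1=0, Y2=1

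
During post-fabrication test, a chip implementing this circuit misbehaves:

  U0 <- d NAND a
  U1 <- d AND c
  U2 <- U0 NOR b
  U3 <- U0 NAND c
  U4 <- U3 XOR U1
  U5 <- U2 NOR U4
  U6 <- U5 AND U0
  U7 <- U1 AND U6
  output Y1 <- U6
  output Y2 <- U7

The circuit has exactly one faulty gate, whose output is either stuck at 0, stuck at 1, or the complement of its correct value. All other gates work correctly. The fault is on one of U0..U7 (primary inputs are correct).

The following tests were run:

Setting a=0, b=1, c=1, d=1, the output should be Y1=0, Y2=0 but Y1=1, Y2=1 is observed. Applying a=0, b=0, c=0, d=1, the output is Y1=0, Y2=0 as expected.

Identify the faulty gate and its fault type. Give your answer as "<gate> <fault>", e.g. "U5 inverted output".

U3 stuck-at-1

Fault-free values for test 1 (a=0, b=1, c=1, d=1): U0=1, U1=1, U2=0, U3=0, U4=1, U5=0, U6=0, U7=0, giving Y1=0, Y2=0. Observed Y1=1, Y2=1.
Test 1: faults giving observed Y1=1, Y2=1 are {U3 stuck-at-1, U3 inverted output, U4 stuck-at-0, U4 inverted output, U5 stuck-at-1, U5 inverted output, U6 stuck-at-1, U6 inverted output}.
Test 2 (a=0, b=0, c=0, d=1): fault-free U0=1, U1=0, U2=0, U3=1, U4=1, U5=0, U6=0, U7=0 → Y1=0, Y2=0; observed Y1=0, Y2=0. Eliminates U3 inverted output, U4 stuck-at-0, U4 inverted output, U5 stuck-at-1, U5 inverted output, U6 stuck-at-1, U6 inverted output.
Only U3 stuck-at-1 is consistent with every test.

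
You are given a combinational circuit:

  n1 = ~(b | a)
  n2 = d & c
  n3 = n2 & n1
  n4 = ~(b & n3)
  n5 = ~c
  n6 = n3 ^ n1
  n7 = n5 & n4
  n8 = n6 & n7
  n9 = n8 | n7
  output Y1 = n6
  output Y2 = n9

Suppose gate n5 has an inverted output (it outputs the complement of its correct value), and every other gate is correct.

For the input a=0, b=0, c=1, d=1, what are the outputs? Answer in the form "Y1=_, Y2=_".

Propagate with n5 forced: n1=1, n2=1, n3=1, n4=1, n5=1 [inverted output], n6=0, n7=1, n8=0, n9=1.
So the outputs are Y1=0, Y2=1. (Without the fault they would be Y1=0, Y2=0.)

Y1=0, Y2=1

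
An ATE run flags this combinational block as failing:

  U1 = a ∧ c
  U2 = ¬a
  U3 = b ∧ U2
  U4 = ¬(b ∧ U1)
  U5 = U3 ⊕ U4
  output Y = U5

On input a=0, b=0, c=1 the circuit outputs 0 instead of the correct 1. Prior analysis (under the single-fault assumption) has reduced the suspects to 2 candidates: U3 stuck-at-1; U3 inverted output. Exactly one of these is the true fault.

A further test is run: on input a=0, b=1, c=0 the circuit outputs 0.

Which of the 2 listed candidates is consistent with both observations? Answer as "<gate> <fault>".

Evaluate each candidate on input a=0, b=1, c=0:
  U3 stuck-at-1: U1=0, U2=1, U3=1 [stuck-at-1], U4=1, U5=0 → 0 — matches
  U3 inverted output: U1=0, U2=1, U3=0 [inverted output], U4=1, U5=1 → 1 — eliminated
Only U3 stuck-at-1 reproduces the observed 0.

U3 stuck-at-1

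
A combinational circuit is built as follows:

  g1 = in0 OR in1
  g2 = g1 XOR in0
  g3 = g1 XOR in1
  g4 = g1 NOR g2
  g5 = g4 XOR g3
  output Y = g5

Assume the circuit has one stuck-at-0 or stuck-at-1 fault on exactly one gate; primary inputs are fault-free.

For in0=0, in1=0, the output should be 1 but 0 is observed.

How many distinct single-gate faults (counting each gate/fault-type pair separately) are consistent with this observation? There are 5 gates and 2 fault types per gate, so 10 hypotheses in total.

Fault-free: g1=0, g2=0, g3=0, g4=1, g5=1 → 1. Observed 0.
  g1 stuck-at-0: output 1 ✗
  g1 stuck-at-1: output 1 ✗
  g2 stuck-at-0: output 1 ✗
  g2 stuck-at-1: output 0 ✓
  g3 stuck-at-0: output 1 ✗
  g3 stuck-at-1: output 0 ✓
  g4 stuck-at-0: output 0 ✓
  g4 stuck-at-1: output 1 ✗
  g5 stuck-at-0: output 0 ✓
  g5 stuck-at-1: output 1 ✗
Consistent faults: {g2 stuck-at-1, g3 stuck-at-1, g4 stuck-at-0, g5 stuck-at-0} — 4 in all.

4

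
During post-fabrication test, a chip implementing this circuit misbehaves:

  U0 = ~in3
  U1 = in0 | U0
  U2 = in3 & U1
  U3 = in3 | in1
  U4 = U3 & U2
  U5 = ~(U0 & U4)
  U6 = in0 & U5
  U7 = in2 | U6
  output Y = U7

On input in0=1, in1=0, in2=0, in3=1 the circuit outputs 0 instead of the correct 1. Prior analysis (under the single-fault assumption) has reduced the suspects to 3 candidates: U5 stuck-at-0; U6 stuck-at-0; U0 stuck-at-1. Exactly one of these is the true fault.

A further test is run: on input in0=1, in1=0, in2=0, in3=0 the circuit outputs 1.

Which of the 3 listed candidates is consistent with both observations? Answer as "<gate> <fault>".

U0 stuck-at-1

Evaluate each candidate on input in0=1, in1=0, in2=0, in3=0:
  U5 stuck-at-0: U0=1, U1=1, U2=0, U3=0, U4=0, U5=0 [stuck-at-0], U6=0, U7=0 → 0 — eliminated
  U6 stuck-at-0: U0=1, U1=1, U2=0, U3=0, U4=0, U5=1, U6=0 [stuck-at-0], U7=0 → 0 — eliminated
  U0 stuck-at-1: U0=1 [stuck-at-1], U1=1, U2=0, U3=0, U4=0, U5=1, U6=1, U7=1 → 1 — matches
Only U0 stuck-at-1 reproduces the observed 1.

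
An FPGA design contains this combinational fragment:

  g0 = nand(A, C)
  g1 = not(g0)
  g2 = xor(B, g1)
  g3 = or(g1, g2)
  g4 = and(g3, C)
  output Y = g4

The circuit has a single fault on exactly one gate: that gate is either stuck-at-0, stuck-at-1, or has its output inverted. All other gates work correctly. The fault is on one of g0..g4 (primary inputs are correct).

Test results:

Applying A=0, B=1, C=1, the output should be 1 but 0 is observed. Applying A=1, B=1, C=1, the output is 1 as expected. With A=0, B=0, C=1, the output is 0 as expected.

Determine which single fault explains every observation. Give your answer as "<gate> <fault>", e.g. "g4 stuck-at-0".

Fault-free values for test 1 (A=0, B=1, C=1): g0=1, g1=0, g2=1, g3=1, g4=1, giving Y=1. Observed 0.
Test 1: faults giving observed 0 are {g2 stuck-at-0, g2 inverted output, g3 stuck-at-0, g3 inverted output, g4 stuck-at-0, g4 inverted output}.
Test 2 (A=1, B=1, C=1): fault-free g0=0, g1=1, g2=0, g3=1, g4=1 → 1; observed 1. Eliminates g3 stuck-at-0, g3 inverted output, g4 stuck-at-0, g4 inverted output.
Test 3 (A=0, B=0, C=1): fault-free g0=1, g1=0, g2=0, g3=0, g4=0 → 0; observed 0. Eliminates g2 inverted output.
Only g2 stuck-at-0 is consistent with every test.

g2 stuck-at-0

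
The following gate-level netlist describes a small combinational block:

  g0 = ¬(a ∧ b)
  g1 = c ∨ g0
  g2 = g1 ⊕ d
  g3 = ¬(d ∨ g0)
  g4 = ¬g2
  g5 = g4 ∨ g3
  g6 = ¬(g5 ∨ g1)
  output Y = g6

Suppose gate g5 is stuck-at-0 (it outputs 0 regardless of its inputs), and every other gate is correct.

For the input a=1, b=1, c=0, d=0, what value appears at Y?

1

Propagate with g5 forced: g0=0, g1=0, g2=0, g3=1, g4=1, g5=0 [stuck-at-0], g6=1.
So Y = 1. (Without the fault it would be 0.)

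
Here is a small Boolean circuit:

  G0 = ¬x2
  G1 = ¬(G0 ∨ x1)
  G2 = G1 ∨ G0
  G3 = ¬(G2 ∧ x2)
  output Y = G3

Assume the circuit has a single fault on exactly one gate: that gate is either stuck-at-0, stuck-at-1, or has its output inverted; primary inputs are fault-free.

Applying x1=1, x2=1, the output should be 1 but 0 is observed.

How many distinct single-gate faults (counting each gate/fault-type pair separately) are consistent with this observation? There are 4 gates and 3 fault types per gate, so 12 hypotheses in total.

Fault-free: G0=0, G1=0, G2=0, G3=1 → 1. Observed 0.
  G0 stuck-at-0: output 1 ✗
  G0 stuck-at-1: output 0 ✓
  G0 inverted output: output 0 ✓
  G1 stuck-at-0: output 1 ✗
  G1 stuck-at-1: output 0 ✓
  G1 inverted output: output 0 ✓
  G2 stuck-at-0: output 1 ✗
  G2 stuck-at-1: output 0 ✓
  G2 inverted output: output 0 ✓
  G3 stuck-at-0: output 0 ✓
  G3 stuck-at-1: output 1 ✗
  G3 inverted output: output 0 ✓
Consistent faults: {G0 stuck-at-1, G0 inverted output, G1 stuck-at-1, G1 inverted output, G2 stuck-at-1, G2 inverted output, G3 stuck-at-0, G3 inverted output} — 8 in all.

8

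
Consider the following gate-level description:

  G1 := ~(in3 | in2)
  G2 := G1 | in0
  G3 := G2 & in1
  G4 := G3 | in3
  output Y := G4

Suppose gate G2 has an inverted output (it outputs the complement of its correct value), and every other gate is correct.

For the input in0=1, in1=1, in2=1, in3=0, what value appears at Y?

0

Propagate with G2 forced: G1=0, G2=0 [inverted output], G3=0, G4=0.
So Y = 0. (Without the fault it would be 1.)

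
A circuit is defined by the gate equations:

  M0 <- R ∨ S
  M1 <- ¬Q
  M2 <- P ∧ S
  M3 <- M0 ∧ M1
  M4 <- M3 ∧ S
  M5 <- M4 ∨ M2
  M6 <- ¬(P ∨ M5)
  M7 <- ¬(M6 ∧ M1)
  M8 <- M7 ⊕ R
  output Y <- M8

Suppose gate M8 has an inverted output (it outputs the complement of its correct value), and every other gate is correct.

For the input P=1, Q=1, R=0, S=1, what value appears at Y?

Propagate with M8 forced: M0=1, M1=0, M2=1, M3=0, M4=0, M5=1, M6=0, M7=1, M8=0 [inverted output].
So Y = 0. (Without the fault it would be 1.)

0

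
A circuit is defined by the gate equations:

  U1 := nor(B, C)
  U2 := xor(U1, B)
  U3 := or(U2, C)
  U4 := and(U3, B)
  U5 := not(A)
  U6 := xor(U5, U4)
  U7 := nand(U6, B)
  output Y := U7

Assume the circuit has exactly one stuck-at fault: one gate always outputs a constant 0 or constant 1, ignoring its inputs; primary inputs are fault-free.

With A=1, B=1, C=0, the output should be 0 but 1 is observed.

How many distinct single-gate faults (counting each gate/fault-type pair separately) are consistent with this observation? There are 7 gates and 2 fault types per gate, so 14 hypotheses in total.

Fault-free: U1=0, U2=1, U3=1, U4=1, U5=0, U6=1, U7=0 → 0. Observed 1.
  U1 stuck-at-0: output 0 ✗
  U1 stuck-at-1: output 1 ✓
  U2 stuck-at-0: output 1 ✓
  U2 stuck-at-1: output 0 ✗
  U3 stuck-at-0: output 1 ✓
  U3 stuck-at-1: output 0 ✗
  U4 stuck-at-0: output 1 ✓
  U4 stuck-at-1: output 0 ✗
  U5 stuck-at-0: output 0 ✗
  U5 stuck-at-1: output 1 ✓
  U6 stuck-at-0: output 1 ✓
  U6 stuck-at-1: output 0 ✗
  U7 stuck-at-0: output 0 ✗
  U7 stuck-at-1: output 1 ✓
Consistent faults: {U1 stuck-at-1, U2 stuck-at-0, U3 stuck-at-0, U4 stuck-at-0, U5 stuck-at-1, U6 stuck-at-0, U7 stuck-at-1} — 7 in all.

7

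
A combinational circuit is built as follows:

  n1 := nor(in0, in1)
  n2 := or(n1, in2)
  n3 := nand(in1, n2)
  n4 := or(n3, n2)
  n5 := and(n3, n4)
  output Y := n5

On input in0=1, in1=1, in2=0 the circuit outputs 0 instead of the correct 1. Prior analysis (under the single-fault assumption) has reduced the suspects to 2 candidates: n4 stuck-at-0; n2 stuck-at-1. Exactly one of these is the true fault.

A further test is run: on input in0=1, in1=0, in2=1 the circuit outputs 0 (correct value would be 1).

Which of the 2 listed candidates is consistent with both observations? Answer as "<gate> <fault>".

n4 stuck-at-0

Evaluate each candidate on input in0=1, in1=0, in2=1:
  n4 stuck-at-0: n1=0, n2=1, n3=1, n4=0 [stuck-at-0], n5=0 → 0 — matches
  n2 stuck-at-1: n1=0, n2=1 [stuck-at-1], n3=1, n4=1, n5=1 → 1 — eliminated
Only n4 stuck-at-0 reproduces the observed 0.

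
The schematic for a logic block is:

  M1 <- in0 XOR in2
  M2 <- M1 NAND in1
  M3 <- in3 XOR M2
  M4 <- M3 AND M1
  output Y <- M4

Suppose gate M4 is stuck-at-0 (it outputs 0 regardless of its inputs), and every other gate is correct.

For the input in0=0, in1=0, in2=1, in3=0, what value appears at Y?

0

Propagate with M4 forced: M1=1, M2=1, M3=1, M4=0 [stuck-at-0].
So Y = 0. (Without the fault it would be 1.)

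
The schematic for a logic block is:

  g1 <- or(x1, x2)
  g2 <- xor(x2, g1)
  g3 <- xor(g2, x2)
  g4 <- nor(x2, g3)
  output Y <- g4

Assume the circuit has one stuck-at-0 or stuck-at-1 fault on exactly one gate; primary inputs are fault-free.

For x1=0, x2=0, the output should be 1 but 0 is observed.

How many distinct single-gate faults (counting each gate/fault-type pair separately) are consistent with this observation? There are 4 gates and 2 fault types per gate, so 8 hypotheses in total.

4

Fault-free: g1=0, g2=0, g3=0, g4=1 → 1. Observed 0.
  g1 stuck-at-0: output 1 ✗
  g1 stuck-at-1: output 0 ✓
  g2 stuck-at-0: output 1 ✗
  g2 stuck-at-1: output 0 ✓
  g3 stuck-at-0: output 1 ✗
  g3 stuck-at-1: output 0 ✓
  g4 stuck-at-0: output 0 ✓
  g4 stuck-at-1: output 1 ✗
Consistent faults: {g1 stuck-at-1, g2 stuck-at-1, g3 stuck-at-1, g4 stuck-at-0} — 4 in all.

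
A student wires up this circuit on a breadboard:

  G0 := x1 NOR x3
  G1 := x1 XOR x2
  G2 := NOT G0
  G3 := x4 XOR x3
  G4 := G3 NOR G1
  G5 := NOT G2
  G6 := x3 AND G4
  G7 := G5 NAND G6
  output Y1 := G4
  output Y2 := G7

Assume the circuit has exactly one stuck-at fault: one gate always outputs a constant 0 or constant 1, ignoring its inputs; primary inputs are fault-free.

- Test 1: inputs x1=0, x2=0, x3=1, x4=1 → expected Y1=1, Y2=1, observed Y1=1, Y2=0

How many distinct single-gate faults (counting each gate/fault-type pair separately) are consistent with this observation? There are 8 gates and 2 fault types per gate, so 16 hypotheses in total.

4

Fault-free: G0=0, G1=0, G2=1, G3=0, G4=1, G5=0, G6=1, G7=1 → Y1=1, Y2=1. Observed Y1=1, Y2=0.
  G0: stuck-at-1 ✓; others ✗
  G1: none of the 2 fault types match ✗
  G2: stuck-at-0 ✓; others ✗
  G3: none of the 2 fault types match ✗
  G4: none of the 2 fault types match ✗
  G5: stuck-at-1 ✓; others ✗
  G6: none of the 2 fault types match ✗
  G7: stuck-at-0 ✓; others ✗
Consistent faults: {G0 stuck-at-1, G2 stuck-at-0, G5 stuck-at-1, G7 stuck-at-0} — 4 in all.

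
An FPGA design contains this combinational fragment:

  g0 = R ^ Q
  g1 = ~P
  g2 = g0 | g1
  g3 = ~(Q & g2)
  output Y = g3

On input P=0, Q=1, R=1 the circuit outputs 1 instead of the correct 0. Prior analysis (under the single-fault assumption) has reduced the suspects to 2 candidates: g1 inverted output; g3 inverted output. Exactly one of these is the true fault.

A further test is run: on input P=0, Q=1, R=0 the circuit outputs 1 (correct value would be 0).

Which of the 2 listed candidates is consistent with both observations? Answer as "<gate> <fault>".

g3 inverted output

Evaluate each candidate on input P=0, Q=1, R=0:
  g1 inverted output: g0=1, g1=0 [inverted output], g2=1, g3=0 → 0 — eliminated
  g3 inverted output: g0=1, g1=1, g2=1, g3=1 [inverted output] → 1 — matches
Only g3 inverted output reproduces the observed 1.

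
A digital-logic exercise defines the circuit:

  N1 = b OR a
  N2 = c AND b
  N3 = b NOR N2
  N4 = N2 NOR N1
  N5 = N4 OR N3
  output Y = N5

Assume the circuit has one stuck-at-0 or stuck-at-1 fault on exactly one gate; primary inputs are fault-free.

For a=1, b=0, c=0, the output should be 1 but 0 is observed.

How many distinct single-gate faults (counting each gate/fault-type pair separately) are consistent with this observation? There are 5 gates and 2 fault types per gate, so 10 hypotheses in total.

Fault-free: N1=1, N2=0, N3=1, N4=0, N5=1 → 1. Observed 0.
  N1 stuck-at-0: output 1 ✗
  N1 stuck-at-1: output 1 ✗
  N2 stuck-at-0: output 1 ✗
  N2 stuck-at-1: output 0 ✓
  N3 stuck-at-0: output 0 ✓
  N3 stuck-at-1: output 1 ✗
  N4 stuck-at-0: output 1 ✗
  N4 stuck-at-1: output 1 ✗
  N5 stuck-at-0: output 0 ✓
  N5 stuck-at-1: output 1 ✗
Consistent faults: {N2 stuck-at-1, N3 stuck-at-0, N5 stuck-at-0} — 3 in all.

3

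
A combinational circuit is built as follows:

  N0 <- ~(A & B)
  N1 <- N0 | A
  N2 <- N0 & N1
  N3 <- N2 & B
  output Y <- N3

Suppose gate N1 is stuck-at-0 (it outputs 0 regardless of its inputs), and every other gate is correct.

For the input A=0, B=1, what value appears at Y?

Propagate with N1 forced: N0=1, N1=0 [stuck-at-0], N2=0, N3=0.
So Y = 0. (Without the fault it would be 1.)

0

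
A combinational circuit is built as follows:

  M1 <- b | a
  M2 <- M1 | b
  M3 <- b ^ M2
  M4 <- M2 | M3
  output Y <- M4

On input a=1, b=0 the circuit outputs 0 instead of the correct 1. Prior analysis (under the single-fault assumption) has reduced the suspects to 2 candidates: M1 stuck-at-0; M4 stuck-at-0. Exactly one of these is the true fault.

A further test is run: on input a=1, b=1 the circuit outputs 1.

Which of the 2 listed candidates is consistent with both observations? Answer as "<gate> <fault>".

Evaluate each candidate on input a=1, b=1:
  M1 stuck-at-0: M1=0 [stuck-at-0], M2=1, M3=0, M4=1 → 1 — matches
  M4 stuck-at-0: M1=1, M2=1, M3=0, M4=0 [stuck-at-0] → 0 — eliminated
Only M1 stuck-at-0 reproduces the observed 1.

M1 stuck-at-0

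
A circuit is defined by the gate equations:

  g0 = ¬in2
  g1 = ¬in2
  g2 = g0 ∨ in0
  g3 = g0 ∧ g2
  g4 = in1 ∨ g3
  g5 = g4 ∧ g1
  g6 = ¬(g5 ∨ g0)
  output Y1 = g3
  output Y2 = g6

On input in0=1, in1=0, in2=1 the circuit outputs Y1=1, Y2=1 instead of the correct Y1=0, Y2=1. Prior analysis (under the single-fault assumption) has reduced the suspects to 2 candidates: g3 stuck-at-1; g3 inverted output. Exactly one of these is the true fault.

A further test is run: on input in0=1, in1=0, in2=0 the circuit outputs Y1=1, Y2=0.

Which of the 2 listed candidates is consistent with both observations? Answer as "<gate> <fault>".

Evaluate each candidate on input in0=1, in1=0, in2=0:
  g3 stuck-at-1: g0=1, g1=1, g2=1, g3=1 [stuck-at-1], g4=1, g5=1, g6=0 → Y1=1, Y2=0 — matches
  g3 inverted output: g0=1, g1=1, g2=1, g3=0 [inverted output], g4=0, g5=0, g6=0 → Y1=0, Y2=0 — eliminated
Only g3 stuck-at-1 reproduces the observed Y1=1, Y2=0.

g3 stuck-at-1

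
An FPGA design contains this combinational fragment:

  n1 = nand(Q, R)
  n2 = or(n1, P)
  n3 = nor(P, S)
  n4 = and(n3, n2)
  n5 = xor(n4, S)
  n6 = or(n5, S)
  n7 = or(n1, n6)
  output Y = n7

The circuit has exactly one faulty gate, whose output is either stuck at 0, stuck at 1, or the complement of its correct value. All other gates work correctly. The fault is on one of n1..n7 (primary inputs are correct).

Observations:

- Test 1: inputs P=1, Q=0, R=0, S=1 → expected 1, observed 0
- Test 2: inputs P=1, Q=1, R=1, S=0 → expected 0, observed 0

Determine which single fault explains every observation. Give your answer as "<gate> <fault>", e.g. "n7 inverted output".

Fault-free values for test 1 (P=1, Q=0, R=0, S=1): n1=1, n2=1, n3=0, n4=0, n5=1, n6=1, n7=1, giving Y=1. Observed 0.
Test 1: faults giving observed 0 are {n7 stuck-at-0, n7 inverted output}.
Test 2 (P=1, Q=1, R=1, S=0): fault-free n1=0, n2=1, n3=0, n4=0, n5=0, n6=0, n7=0 → 0; observed 0. Eliminates n7 inverted output.
Only n7 stuck-at-0 is consistent with every test.

n7 stuck-at-0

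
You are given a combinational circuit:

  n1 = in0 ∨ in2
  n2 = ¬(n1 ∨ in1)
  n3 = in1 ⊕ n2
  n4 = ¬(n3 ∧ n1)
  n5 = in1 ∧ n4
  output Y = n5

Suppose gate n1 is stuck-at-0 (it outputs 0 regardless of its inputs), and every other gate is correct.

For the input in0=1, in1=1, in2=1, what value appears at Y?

1

Propagate with n1 forced: n1=0 [stuck-at-0], n2=0, n3=1, n4=1, n5=1.
So Y = 1. (Without the fault it would be 0.)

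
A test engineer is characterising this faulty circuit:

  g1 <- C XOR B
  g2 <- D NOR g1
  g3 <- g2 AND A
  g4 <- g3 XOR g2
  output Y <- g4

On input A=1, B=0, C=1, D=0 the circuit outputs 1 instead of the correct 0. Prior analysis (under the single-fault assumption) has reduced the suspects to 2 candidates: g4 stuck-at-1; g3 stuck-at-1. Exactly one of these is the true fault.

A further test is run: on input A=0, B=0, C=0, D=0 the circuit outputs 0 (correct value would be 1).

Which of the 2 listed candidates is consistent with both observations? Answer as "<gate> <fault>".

Evaluate each candidate on input A=0, B=0, C=0, D=0:
  g4 stuck-at-1: g1=0, g2=1, g3=0, g4=1 [stuck-at-1] → 1 — eliminated
  g3 stuck-at-1: g1=0, g2=1, g3=1 [stuck-at-1], g4=0 → 0 — matches
Only g3 stuck-at-1 reproduces the observed 0.

g3 stuck-at-1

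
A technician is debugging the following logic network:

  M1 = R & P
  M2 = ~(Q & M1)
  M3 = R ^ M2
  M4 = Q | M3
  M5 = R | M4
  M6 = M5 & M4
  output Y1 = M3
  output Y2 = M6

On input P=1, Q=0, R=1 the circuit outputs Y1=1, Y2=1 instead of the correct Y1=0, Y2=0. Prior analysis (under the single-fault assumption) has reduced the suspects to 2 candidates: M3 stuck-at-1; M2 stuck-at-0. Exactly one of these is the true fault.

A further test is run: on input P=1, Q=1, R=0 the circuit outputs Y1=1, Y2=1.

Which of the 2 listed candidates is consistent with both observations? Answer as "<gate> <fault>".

Evaluate each candidate on input P=1, Q=1, R=0:
  M3 stuck-at-1: M1=0, M2=1, M3=1 [stuck-at-1], M4=1, M5=1, M6=1 → Y1=1, Y2=1 — matches
  M2 stuck-at-0: M1=0, M2=0 [stuck-at-0], M3=0, M4=1, M5=1, M6=1 → Y1=0, Y2=1 — eliminated
Only M3 stuck-at-1 reproduces the observed Y1=1, Y2=1.

M3 stuck-at-1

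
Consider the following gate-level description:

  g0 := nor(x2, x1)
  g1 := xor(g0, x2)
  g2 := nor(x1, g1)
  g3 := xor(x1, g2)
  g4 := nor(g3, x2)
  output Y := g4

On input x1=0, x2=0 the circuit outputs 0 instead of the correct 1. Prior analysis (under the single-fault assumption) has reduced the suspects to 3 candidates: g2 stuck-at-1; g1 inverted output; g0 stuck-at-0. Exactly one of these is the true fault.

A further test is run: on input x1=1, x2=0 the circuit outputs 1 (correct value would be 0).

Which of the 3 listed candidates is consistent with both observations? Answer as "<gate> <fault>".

g2 stuck-at-1

Evaluate each candidate on input x1=1, x2=0:
  g2 stuck-at-1: g0=0, g1=0, g2=1 [stuck-at-1], g3=0, g4=1 → 1 — matches
  g1 inverted output: g0=0, g1=1 [inverted output], g2=0, g3=1, g4=0 → 0 — eliminated
  g0 stuck-at-0: g0=0 [stuck-at-0], g1=0, g2=0, g3=1, g4=0 → 0 — eliminated
Only g2 stuck-at-1 reproduces the observed 1.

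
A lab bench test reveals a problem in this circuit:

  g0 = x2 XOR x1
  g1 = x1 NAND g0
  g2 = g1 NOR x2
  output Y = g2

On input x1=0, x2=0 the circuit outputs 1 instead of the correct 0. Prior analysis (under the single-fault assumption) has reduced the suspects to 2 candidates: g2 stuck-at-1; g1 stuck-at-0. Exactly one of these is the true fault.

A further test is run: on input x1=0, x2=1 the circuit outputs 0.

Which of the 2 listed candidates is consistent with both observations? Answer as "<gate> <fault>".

g1 stuck-at-0

Evaluate each candidate on input x1=0, x2=1:
  g2 stuck-at-1: g0=1, g1=1, g2=1 [stuck-at-1] → 1 — eliminated
  g1 stuck-at-0: g0=1, g1=0 [stuck-at-0], g2=0 → 0 — matches
Only g1 stuck-at-0 reproduces the observed 0.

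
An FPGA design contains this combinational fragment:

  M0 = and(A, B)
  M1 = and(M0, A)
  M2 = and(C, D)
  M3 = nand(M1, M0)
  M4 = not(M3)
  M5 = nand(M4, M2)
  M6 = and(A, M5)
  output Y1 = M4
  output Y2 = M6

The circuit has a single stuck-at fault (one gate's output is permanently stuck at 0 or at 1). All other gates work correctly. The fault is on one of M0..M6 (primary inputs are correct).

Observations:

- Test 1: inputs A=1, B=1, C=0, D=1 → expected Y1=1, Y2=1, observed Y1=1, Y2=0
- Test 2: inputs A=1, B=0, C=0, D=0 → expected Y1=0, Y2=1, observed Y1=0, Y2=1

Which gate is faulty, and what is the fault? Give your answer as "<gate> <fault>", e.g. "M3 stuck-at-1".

M2 stuck-at-1

Fault-free values for test 1 (A=1, B=1, C=0, D=1): M0=1, M1=1, M2=0, M3=0, M4=1, M5=1, M6=1, giving Y1=1, Y2=1. Observed Y1=1, Y2=0.
Test 1: faults giving observed Y1=1, Y2=0 are {M2 stuck-at-1, M5 stuck-at-0, M6 stuck-at-0}.
Test 2 (A=1, B=0, C=0, D=0): fault-free M0=0, M1=0, M2=0, M3=1, M4=0, M5=1, M6=1 → Y1=0, Y2=1; observed Y1=0, Y2=1. Eliminates M5 stuck-at-0, M6 stuck-at-0.
Only M2 stuck-at-1 is consistent with every test.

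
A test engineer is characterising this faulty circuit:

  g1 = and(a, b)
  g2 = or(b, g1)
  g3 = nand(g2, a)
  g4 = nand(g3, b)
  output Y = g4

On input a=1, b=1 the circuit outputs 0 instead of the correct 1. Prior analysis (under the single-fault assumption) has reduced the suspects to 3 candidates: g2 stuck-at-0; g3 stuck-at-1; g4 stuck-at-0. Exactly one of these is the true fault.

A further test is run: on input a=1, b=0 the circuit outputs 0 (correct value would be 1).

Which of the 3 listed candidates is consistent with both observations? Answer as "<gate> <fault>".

g4 stuck-at-0

Evaluate each candidate on input a=1, b=0:
  g2 stuck-at-0: g1=0, g2=0 [stuck-at-0], g3=1, g4=1 → 1 — eliminated
  g3 stuck-at-1: g1=0, g2=0, g3=1 [stuck-at-1], g4=1 → 1 — eliminated
  g4 stuck-at-0: g1=0, g2=0, g3=1, g4=0 [stuck-at-0] → 0 — matches
Only g4 stuck-at-0 reproduces the observed 0.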